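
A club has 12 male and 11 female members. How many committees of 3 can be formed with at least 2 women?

Sum over valid woman counts:
C(11,2)C(12,1) = 660
C(11,3)C(12,0) = 165
Total: 660 + 165.

Final answer: 825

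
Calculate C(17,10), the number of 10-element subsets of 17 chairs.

C(17,10) = 17!/(10! x 7!).

Final answer: \binom{17}{10} = 19448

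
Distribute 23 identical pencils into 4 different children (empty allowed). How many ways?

Stars and bars: C(n+k-1, k-1) = C(26,3).

Final answer: C(26,3) = 2600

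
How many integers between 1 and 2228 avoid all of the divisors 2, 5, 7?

|div by 2|=1114, |div by 5|=445, |div by 7|=318.
|div by 2&5|=222, |div by 2&7|=159, |div by 5&7|=63, |div by all|=31.
By inclusion-exclusion, divisible by at least one: 1114+445+318-222-159-63+31 = 1464.
Not divisible by any: 2228 - 1464.

Final answer: 764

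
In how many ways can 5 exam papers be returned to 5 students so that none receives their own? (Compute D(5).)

D(n) = (n-1)(D(n-1) + D(n-2)), D(0)=1, D(1)=0.
D(2) = 1 x (0 + 1) = 1
D(3) = 2 x (1 + 0) = 2
D(4) = 3 x (2 + 1) = 9
D(5) = 4 x (D(4) + D(3)) = 4 x (9 + 2)

Final answer: D(5) = 44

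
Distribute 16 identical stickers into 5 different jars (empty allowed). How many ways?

Stars and bars: C(n+k-1, k-1) = C(20,4).

Final answer: C(20,4) = 4845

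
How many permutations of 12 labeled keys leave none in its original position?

Derangements satisfy D(n) = (n-1)(D(n-1) + D(n-2)), starting from D(0)=1, D(1)=0.
D(2) = 1 x (0 + 1) = 1
D(3) = 2 x (1 + 0) = 2
D(4) = 3 x (2 + 1) = 9
D(5) = 4 x (9 + 2) = 44
D(6) = 5 x (44 + 9) = 265
D(7) = 6 x (265 + 44) = 1854
D(8) = 7 x (1854 + 265) = 14833
D(9) = 8 x (14833 + 1854) = 133496
D(10) = 9 x (133496 + 14833) = 1334961
D(11) = 10 x (1334961 + 133496) = 14684570
D(12) = 11 x (D(11) + D(10)) = 11 x (14684570 + 1334961)

Final answer: D(12) = 176214841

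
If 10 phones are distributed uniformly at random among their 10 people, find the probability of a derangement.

Derangements satisfy D(n) = (n-1)(D(n-1) + D(n-2)), starting from D(0)=1, D(1)=0.
Building up: D(2)=1, D(3)=2, D(4)=9, D(5)=44, D(6)=265, D(7)=1854, D(8)=14833, D(9)=133496, D(10)=1334961.
Total arrangements: 10! = 3628800.
Probability = D(10)/10! = 16481/44800.

Final answer: D(10)/10! = 1334961/3628800 = 0.367879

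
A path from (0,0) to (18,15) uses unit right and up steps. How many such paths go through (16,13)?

Paths (0,0)->(16,13): C(29,13) = 67863915.
Paths (16,13)->(18,15): C(4,2) = 6.
By multiplication principle: 67863915 x 6.

Final answer: 407183490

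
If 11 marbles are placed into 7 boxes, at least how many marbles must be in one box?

By the pigeonhole principle: ceiling(11/7).

Final answer: 2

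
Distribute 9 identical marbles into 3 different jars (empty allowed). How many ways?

Stars and bars: C(n+k-1, k-1) = C(11,2).

Final answer: C(11,2) = 55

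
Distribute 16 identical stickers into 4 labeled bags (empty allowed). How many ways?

Stars and bars: C(n+k-1, k-1) = C(19,3).

Final answer: C(19,3) = 969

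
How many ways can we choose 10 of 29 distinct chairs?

C(29,10) = 29!/(10! x 19!).

Final answer: \binom{29}{10} = 20030010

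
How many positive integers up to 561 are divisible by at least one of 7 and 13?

Multiples of 7: 80. Multiples of 13: 43. Of both (lcm=91): 6.
By inclusion-exclusion: 80 + 43 - 6.

Final answer: 117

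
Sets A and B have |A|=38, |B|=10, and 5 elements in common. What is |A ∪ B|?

|A union B| = |A| + |B| - |A intersect B| = 38 + 10 - 5.

Final answer: 43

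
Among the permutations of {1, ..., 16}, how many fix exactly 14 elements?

Choose which 14 elements are fixed: C(16,14) = 120.
Derange the remaining 2 using D(j) = (j-1)(D(j-1) + D(j-2)), D(0)=1, D(1)=0: D(2)=1.
Total: 120 x 1.

Final answer: C(16,14) D(2) = 120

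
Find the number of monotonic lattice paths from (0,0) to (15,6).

Each path has 15 right steps and 6 up steps in some order (21 steps total).
Choose which 6 of the 21 steps are up: C(21,6).

Final answer: C(21,6) = 54264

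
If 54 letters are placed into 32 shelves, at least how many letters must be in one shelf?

By the pigeonhole principle: ceiling(54/32).

Final answer: 2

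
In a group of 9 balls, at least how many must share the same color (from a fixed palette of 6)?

There are 6 possible values for color (from a fixed palette of 6). With 9 balls and 6 categories, by pigeonhole: ceiling(9/6).

Final answer: 2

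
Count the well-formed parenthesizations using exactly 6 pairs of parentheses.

The structures are counted by the Catalan number C_n. Here n = 6 (pairs).
C_n = (2n)!/(n!(n+1)!), so C_{6} = 12!/(6! x 7!) = C(12,6)/7 = 924/7.

Final answer: C_{6} = 132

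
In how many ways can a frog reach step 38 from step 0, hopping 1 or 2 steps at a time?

Let f(n) be the number of climbs. Removing the last move (1 or 2 steps) gives f(n) = f(n-1) + f(n-2); base cases f(1)=1, f(2)=2.
Iterating the recurrence: f(1)=1, f(2)=2, f(3)=3, f(4)=5, f(5)=8, f(6)=13, f(7)=21, f(8)=34, f(9)=55, f(10)=89, f(11)=144, f(12)=233, f(13)=377, f(14)=610, f(15)=987, f(16)=1597, f(17)=2584, f(18)=4181, f(19)=6765, f(20)=10946, f(21)=17711, f(22)=28657, f(23)=46368, f(24)=75025, f(25)=121393, f(26)=196418, f(27)=317811, f(28)=514229, f(29)=832040, f(30)=1346269, f(31)=2178309, f(32)=3524578, f(33)=5702887, f(34)=9227465, f(35)=14930352, f(36)=24157817, f(37)=39088169, f(38)=63245986.

Final answer: 63245986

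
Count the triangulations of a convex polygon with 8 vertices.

This is a standard Catalan-number count: the answer is C_n. Here n = 8 - 2 = 6.
Using C_0 = 1 and C_(k+1) = C_k x 2(2k+1)/(k+2), build up term by term: C_1=1, C_2=2, C_3=5, C_4=14, C_5=42, C_6=132.

Final answer: C_{6} = 132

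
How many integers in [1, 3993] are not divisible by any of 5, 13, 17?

|div by 5|=798, |div by 13|=307, |div by 17|=234.
|div by 5&13|=61, |div by 5&17|=46, |div by 13&17|=18, |div by all|=3.
By inclusion-exclusion, divisible by at least one: 798+307+234-61-46-18+3 = 1217.
Not divisible by any: 3993 - 1217.

Final answer: 2776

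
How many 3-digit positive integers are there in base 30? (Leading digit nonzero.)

These are the integers in [30^2, 30^3), so the count is 30^3 - 30^2 = 29 x 30^2.

Final answer: 26100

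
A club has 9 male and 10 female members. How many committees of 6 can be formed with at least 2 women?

Sum over valid woman counts:
C(10,2)C(9,4) = 5670
C(10,3)C(9,3) = 10080
C(10,4)C(9,2) = 7560
C(10,5)C(9,1) = 2268
C(10,6)C(9,0) = 210
Total: 5670 + 10080 + 7560 + 2268 + 210.

Final answer: 25788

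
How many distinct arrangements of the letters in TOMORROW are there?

Letters (M:1, O:3, R:2, T:1, W:1). Total letters: 8.
Permutations = 8!/(3! x 2!).

Final answer: 3360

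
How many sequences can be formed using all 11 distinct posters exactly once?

The number of ways to arrange 11 distinct objects is 11!.

Final answer: 11! = 39916800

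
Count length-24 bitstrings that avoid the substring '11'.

Classify by the final bit: ...0 gives a(n-1) strings, ...01 gives a(n-2) strings. Thus a(n) = a(n-1) + a(n-2) with a(1)=2, a(2)=3.
Building up term by term: a(1)=2, a(2)=3, a(3)=5, a(4)=8, a(5)=13, a(6)=21, a(7)=34, a(8)=55, a(9)=89, a(10)=144, a(11)=233, a(12)=377, a(13)=610, a(14)=987, a(15)=1597, a(16)=2584, a(17)=4181, a(18)=6765, a(19)=10946, a(20)=17711, a(21)=28657, a(22)=46368, a(23)=75025, a(24)=121393.

Final answer: 121393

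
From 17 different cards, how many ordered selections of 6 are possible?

P(17,6) = 17!/(17-6)! = 17!/11!.

Final answer: P(17,6) = 8910720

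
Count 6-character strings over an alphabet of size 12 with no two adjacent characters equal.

First character: 12 choices. Each subsequent: 11 choices (must differ from the previous one).
Total: 12 x 11^5.

Final answer: 12 x 11^{5} = 1932612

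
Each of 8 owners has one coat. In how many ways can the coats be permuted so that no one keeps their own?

Use the recurrence D(n) = (n-1)(D(n-1) + D(n-2)) with D(0)=1, D(1)=0.
D(2) = 1 x (0 + 1) = 1
D(3) = 2 x (1 + 0) = 2
D(4) = 3 x (2 + 1) = 9
D(5) = 4 x (9 + 2) = 44
D(6) = 5 x (44 + 9) = 265
D(7) = 6 x (265 + 44) = 1854
D(8) = 7 x (D(7) + D(6)) = 7 x (1854 + 265)

Final answer: D(8) = 14833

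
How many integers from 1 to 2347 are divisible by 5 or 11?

Multiples of 5: 469. Multiples of 11: 213. Of both (lcm=55): 42.
By inclusion-exclusion: 469 + 213 - 42.

Final answer: 640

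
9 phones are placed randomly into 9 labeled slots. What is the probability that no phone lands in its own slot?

Derangements satisfy D(n) = (n-1)(D(n-1) + D(n-2)), starting from D(0)=1, D(1)=0.
Building up: D(2)=1, D(3)=2, D(4)=9, D(5)=44, D(6)=265, D(7)=1854, D(8)=14833, D(9)=133496.
Total arrangements: 9! = 362880.
Probability = D(9)/9! = 16687/45360.

Final answer: D(9)/9! = 133496/362880 = 0.367879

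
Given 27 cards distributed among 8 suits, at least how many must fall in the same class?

By pigeonhole with 27 objects and 8 categories: ceiling(27/8).

Final answer: 4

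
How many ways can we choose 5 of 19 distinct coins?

C(19,5) = 19!/(5! x (19-5)!).

Final answer: C(19,5) = 11628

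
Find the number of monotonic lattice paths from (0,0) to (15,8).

Each path has 15 right steps and 8 up steps in some order (23 steps total).
Choose which 8 of the 23 steps are up: C(23,8).

Final answer: C(23,8) = 490314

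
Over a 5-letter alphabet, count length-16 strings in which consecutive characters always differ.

Let g(n) count such strings. g(1) = 5, and each valid string of length n-1 extends in 4 ways (any symbol but the last), so g(n) = 4 g(n-1).
Total: g(16) = 5 x 4^15.

Final answer: 5 x 4^{15} = 5368709120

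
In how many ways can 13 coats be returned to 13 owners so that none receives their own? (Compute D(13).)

Derangements satisfy D(n) = (n-1)(D(n-1) + D(n-2)), starting from D(0)=1, D(1)=0.
D(2) = 1 x (0 + 1) = 1
D(3) = 2 x (1 + 0) = 2
D(4) = 3 x (2 + 1) = 9
D(5) = 4 x (9 + 2) = 44
D(6) = 5 x (44 + 9) = 265
D(7) = 6 x (265 + 44) = 1854
D(8) = 7 x (1854 + 265) = 14833
D(9) = 8 x (14833 + 1854) = 133496
D(10) = 9 x (133496 + 14833) = 1334961
D(11) = 10 x (1334961 + 133496) = 14684570
D(12) = 11 x (14684570 + 1334961) = 176214841
D(13) = 12 x (D(12) + D(11)) = 12 x (176214841 + 14684570)

Final answer: D(13) = 2290792932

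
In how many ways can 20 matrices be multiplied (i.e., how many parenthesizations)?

The structures are counted by the Catalan number C_n. Here n = 20 - 1 = 19.
C_n = C(2n,n) - C(2n,n+1), so C_{19} = C(38,19) - C(38,20) = 35345263800 - 33578000610.

Final answer: C_{19} = 1767263190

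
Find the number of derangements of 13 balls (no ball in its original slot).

Use the recurrence D(n) = (n-1)(D(n-1) + D(n-2)) with D(0)=1, D(1)=0.
D(2) = 1 x (0 + 1) = 1
D(3) = 2 x (1 + 0) = 2
D(4) = 3 x (2 + 1) = 9
D(5) = 4 x (9 + 2) = 44
D(6) = 5 x (44 + 9) = 265
D(7) = 6 x (265 + 44) = 1854
D(8) = 7 x (1854 + 265) = 14833
D(9) = 8 x (14833 + 1854) = 133496
D(10) = 9 x (133496 + 14833) = 1334961
D(11) = 10 x (1334961 + 133496) = 14684570
D(12) = 11 x (14684570 + 1334961) = 176214841
D(13) = 12 x (D(12) + D(11)) = 12 x (176214841 + 14684570)

Final answer: D(13) = 2290792932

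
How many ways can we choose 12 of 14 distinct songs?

C(14,12) = 14!/(12! x 2!).

Final answer: \binom{14}{12} = 91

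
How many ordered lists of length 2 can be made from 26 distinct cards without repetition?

P(26,2) = 26!/(26-2)! = 26!/24!.

Final answer: P(26,2) = 650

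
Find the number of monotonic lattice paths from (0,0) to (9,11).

Each path has 9 right steps and 11 up steps in some order (20 steps total).
Choose which 11 of the 20 steps are up: C(20,11).

Final answer: C(20,11) = 167960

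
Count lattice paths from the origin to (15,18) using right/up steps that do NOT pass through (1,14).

Total paths to (15,18): C(33,18) = 1037158320.
Paths through (1,14): C(15,14) x C(18,4) = 45900.
Avoiding (1,14): 1037158320 - 45900.

Final answer: 1037112420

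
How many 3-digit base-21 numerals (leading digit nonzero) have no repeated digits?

The leading digit has 20 choices (anything but zero); the next has 20 (anything but the first), then 19, and so on, one fewer each time.
Total: 20 x 20 x 19.

Final answer: 7600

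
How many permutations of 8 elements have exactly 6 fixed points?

Choose which 6 elements are fixed: C(8,6) = 28.
Derange the remaining 2 using D(j) = (j-1)(D(j-1) + D(j-2)), D(0)=1, D(1)=0: D(2)=1.
Total: 28 x 1.

Final answer: C(8,6) D(2) = 28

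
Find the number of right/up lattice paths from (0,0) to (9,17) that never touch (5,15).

Total paths to (9,17): C(26,17) = 3124550.
Paths through (5,15): C(20,15) x C(6,2) = 232560.
Avoiding (5,15): 3124550 - 232560.

Final answer: 2891990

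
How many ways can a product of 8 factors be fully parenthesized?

This is a standard Catalan-number count: the answer is C_n. Here n = 8 - 1 = 7.
C_n = C(2n,n) - C(2n,n+1), so C_{7} = C(14,7) - C(14,8) = 3432 - 3003.

Final answer: C_{7} = 429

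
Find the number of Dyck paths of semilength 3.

Total monotonic paths to (3,3): C(6,3) = 20.
By the reflection principle, paths that go above the diagonal number C(6,4) = 15.
Valid Dyck paths: 20 - 15.
(Check: C(6,3) - C(6,4) = C(6,3)/4, the Catalan number C_{3}.)

Final answer: C_{3} = 5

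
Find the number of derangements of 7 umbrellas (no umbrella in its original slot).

D(n) = (n-1)(D(n-1) + D(n-2)), D(0)=1, D(1)=0.
D(2) = 1 x (0 + 1) = 1
D(3) = 2 x (1 + 0) = 2
D(4) = 3 x (2 + 1) = 9
D(5) = 4 x (9 + 2) = 44
D(6) = 5 x (44 + 9) = 265
D(7) = 6 x (D(6) + D(5)) = 6 x (265 + 44)

Final answer: D(7) = 1854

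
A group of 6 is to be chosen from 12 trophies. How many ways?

C(12,6) = 12!/(6! x (12-6)!).

Final answer: C(12,6) = 924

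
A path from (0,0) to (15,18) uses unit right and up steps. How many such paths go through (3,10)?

Paths (0,0)->(3,10): C(13,10) = 286.
Paths (3,10)->(15,18): C(20,8) = 125970.
By multiplication principle: 286 x 125970.

Final answer: 36027420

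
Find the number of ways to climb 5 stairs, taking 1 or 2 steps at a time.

Condition on the final move: it is a 1-step (f(n-1) ways to get there) or a 2-step (f(n-2) ways), so f(n) = f(n-1) + f(n-2), with f(1)=1, f(2)=2.
Iterating the recurrence: f(1)=1, f(2)=2, f(3)=3, f(4)=5, f(5)=8.

Final answer: 8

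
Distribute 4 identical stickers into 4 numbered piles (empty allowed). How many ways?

Stars and bars: C(n+k-1, k-1) = C(7,3).

Final answer: C(7,3) = 35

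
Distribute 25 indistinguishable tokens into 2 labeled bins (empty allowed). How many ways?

Stars and bars: C(n+k-1, k-1) = C(26,1).

Final answer: C(26,1) = 26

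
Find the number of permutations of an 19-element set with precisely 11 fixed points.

Choose which 11 elements are fixed: C(19,11) = 75582.
Derange the remaining 8 using D(j) = (j-1)(D(j-1) + D(j-2)), D(0)=1, D(1)=0: D(2)=1, D(3)=2, D(4)=9, D(5)=44, D(6)=265, D(7)=1854, D(8)=14833.
Total: 75582 x 14833.

Final answer: C(19,11) D(8) = 1121107806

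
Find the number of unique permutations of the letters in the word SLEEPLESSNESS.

Letters (E:4, L:2, N:1, P:1, S:5). Total letters: 13.
Permutations = 13!/(5! x 4! x 2!).

Final answer: 1081080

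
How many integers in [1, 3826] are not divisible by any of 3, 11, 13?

|div by 3|=1275, |div by 11|=347, |div by 13|=294.
|div by 3&11|=115, |div by 3&13|=98, |div by 11&13|=26, |div by all|=8.
By inclusion-exclusion, divisible by at least one: 1275+347+294-115-98-26+8 = 1685.
Not divisible by any: 3826 - 1685.

Final answer: 2141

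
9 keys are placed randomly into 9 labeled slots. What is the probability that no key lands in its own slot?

D(n) = (n-1)(D(n-1) + D(n-2)), D(0)=1, D(1)=0.
Building up: D(2)=1, D(3)=2, D(4)=9, D(5)=44, D(6)=265, D(7)=1854, D(8)=14833, D(9)=133496.
Total arrangements: 9! = 362880.
Probability = D(9)/9! = 16687/45360.

Final answer: D(9)/9! = 133496/362880 = 0.367879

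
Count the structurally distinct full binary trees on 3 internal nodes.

This is a standard Catalan-number count: the answer is C_n. Here n = 3.
C_n = C(2n,n)/(n+1), so C_{3} = C(6,3)/4 = 20/4.

Final answer: C_{3} = 5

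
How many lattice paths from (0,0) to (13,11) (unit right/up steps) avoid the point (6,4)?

Total paths to (13,11): C(24,11) = 2496144.
Paths through (6,4): C(10,4) x C(14,7) = 720720.
Avoiding (6,4): 2496144 - 720720.

Final answer: 1775424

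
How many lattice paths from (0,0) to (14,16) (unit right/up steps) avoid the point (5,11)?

Total paths to (14,16): C(30,16) = 145422675.
Paths through (5,11): C(16,11) x C(14,5) = 8744736.
Avoiding (5,11): 145422675 - 8744736.

Final answer: 136677939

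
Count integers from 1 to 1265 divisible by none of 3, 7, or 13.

|div by 3|=421, |div by 7|=180, |div by 13|=97.
|div by 3&7|=60, |div by 3&13|=32, |div by 7&13|=13, |div by all|=4.
By inclusion-exclusion, divisible by at least one: 421+180+97-60-32-13+4 = 597.
Not divisible by any: 1265 - 597.

Final answer: 668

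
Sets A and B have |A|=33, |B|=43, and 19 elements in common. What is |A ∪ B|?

|A union B| = |A| + |B| - |A intersect B| = 33 + 43 - 19.

Final answer: 57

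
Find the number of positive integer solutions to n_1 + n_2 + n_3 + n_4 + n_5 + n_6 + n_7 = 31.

Substitute n'_i = n_i - 1 (so n'_i >= 0). Then sum n'_i = 31 - 7 = 24.
Stars and bars: C(24+7-1, 7-1) = C(30,6).

Final answer: C(30,6) = 593775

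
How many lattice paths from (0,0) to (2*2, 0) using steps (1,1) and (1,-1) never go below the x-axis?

Total monotonic paths to (2,2): C(4,2) = 6.
Paths that cross above y=x (reflection bijection): C(4,3) = 4.
Valid Dyck paths: 6 - 4.
(These counts are the Catalan numbers.)

Final answer: C_{2} = 2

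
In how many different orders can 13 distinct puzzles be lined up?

The number of ways to arrange 13 distinct objects is 13!.

Final answer: 13! = 6227020800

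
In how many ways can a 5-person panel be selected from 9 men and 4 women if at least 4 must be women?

Sum over valid woman counts:
C(4,4)C(9,1).

Final answer: 9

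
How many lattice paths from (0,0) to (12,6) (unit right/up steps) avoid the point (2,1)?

Total paths to (12,6): C(18,6) = 18564.
Paths through (2,1): C(3,1) x C(15,5) = 9009.
Avoiding (2,1): 18564 - 9009.

Final answer: 9555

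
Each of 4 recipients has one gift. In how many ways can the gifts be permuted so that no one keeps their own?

Derangements satisfy D(n) = (n-1)(D(n-1) + D(n-2)), starting from D(0)=1, D(1)=0.
D(2) = 1 x (0 + 1) = 1
D(3) = 2 x (1 + 0) = 2
D(4) = 3 x (D(3) + D(2)) = 3 x (2 + 1)

Final answer: D(4) = 9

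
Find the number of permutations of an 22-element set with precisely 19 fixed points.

Choose which 19 elements are fixed: C(22,19) = 1540.
Derange the remaining 3 using D(j) = (j-1)(D(j-1) + D(j-2)), D(0)=1, D(1)=0: D(2)=1, D(3)=2.
Total: 1540 x 2.

Final answer: C(22,19) D(3) = 3080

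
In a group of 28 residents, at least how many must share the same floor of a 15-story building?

There are 15 possible values for floor of a 15-story building. With 28 residents and 15 categories, by pigeonhole: ceiling(28/15).

Final answer: 2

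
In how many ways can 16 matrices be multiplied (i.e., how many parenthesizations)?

The structures are counted by the Catalan number C_n. Here n = 16 - 1 = 15.
C_n = C(2n,n)/(n+1), so C_{15} = C(30,15)/16 = 155117520/16.

Final answer: C_{15} = 9694845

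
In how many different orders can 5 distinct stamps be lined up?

The number of ways to arrange 5 distinct objects is 5!.

Final answer: 5! = 120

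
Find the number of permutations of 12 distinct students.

The number of ways to arrange 12 distinct objects is 12!.

Final answer: 12! = 479001600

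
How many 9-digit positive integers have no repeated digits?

First digit: 9 (not 0). Second: 9 (not first). Third: 8, etc.
Total: 9 x 9 x 8 x 7 x 6 x 5 x 4 x 3 x 2.

Final answer: 3265920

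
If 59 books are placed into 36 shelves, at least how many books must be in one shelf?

By the pigeonhole principle: ceiling(59/36).

Final answer: 2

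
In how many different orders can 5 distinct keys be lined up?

The number of ways to arrange 5 distinct objects is 5!.

Final answer: 5! = 120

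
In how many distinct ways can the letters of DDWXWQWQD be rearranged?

Letters (D:3, Q:2, W:3, X:1). Total letters: 9.
Permutations = 9!/(3! x 3! x 2!).

Final answer: 5040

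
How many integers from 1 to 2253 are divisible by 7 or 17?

Multiples of 7: 321. Multiples of 17: 132. Of both (lcm=119): 18.
By inclusion-exclusion: 321 + 132 - 18.

Final answer: 435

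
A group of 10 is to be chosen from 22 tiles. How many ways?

C(22,10) = 22!/(10! x 12!).

Final answer: \binom{22}{10} = 646646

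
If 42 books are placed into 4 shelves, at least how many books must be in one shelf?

By the pigeonhole principle: ceiling(42/4).

Final answer: 11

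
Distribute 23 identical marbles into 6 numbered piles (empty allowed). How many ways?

Stars and bars: C(n+k-1, k-1) = C(28,5).

Final answer: C(28,5) = 98280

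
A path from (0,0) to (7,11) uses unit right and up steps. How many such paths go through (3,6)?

Paths (0,0)->(3,6): C(9,6) = 84.
Paths (3,6)->(7,11): C(9,5) = 126.
By multiplication principle: 84 x 126.

Final answer: 10584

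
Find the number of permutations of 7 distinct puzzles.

The number of ways to arrange 7 distinct objects is 7!.

Final answer: 7! = 5040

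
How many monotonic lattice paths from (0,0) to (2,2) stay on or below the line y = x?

Total monotonic paths to (2,2): C(4,2) = 6.
Reflecting each bad path at its first crossing gives a bijection with paths to (1,3): C(4,3) = 4.
Valid Dyck paths: 6 - 4.
(Check: C(4,2) - C(4,3) = C(4,2)/3, the Catalan number C_{2}.)

Final answer: C_{2} = 2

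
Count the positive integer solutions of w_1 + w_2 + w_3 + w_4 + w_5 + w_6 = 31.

Substitute w'_i = w_i - 1 (so w'_i >= 0). Then sum w'_i = 31 - 6 = 25.
Stars and bars: C(25+6-1, 6-1) = C(30,5).

Final answer: C(30,5) = 142506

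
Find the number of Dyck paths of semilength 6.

Total monotonic paths to (6,6): C(12,6) = 924.
Reflecting each bad path at its first crossing gives a bijection with paths to (5,7): C(12,7) = 792.
Valid Dyck paths: 924 - 792.
(Equivalently, C_{6} = C(12,6)/7 = 924/7.)

Final answer: C_{6} = 132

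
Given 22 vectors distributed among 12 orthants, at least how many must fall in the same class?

By pigeonhole with 22 objects and 12 categories: ceiling(22/12).

Final answer: 2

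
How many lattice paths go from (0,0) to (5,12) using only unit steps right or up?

Each path has 5 right steps and 12 up steps in some order (17 steps total).
Choose which 12 of the 17 steps are up: C(17,12).

Final answer: C(17,12) = 6188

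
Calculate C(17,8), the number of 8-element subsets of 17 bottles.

C(17,8) = 17!/(8! x (17-8)!).

Final answer: C(17,8) = 24310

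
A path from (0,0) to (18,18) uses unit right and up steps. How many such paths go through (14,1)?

Paths (0,0)->(14,1): C(15,1) = 15.
Paths (14,1)->(18,18): C(21,17) = 5985.
By multiplication principle: 15 x 5985.

Final answer: 89775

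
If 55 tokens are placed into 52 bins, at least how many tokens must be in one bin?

By the pigeonhole principle: ceiling(55/52).

Final answer: 2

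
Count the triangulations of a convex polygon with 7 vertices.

The structures are counted by the Catalan number C_n. Here n = 7 - 2 = 5.
C_n = (2n)!/(n!(n+1)!), so C_{5} = 10!/(5! x 6!) = C(10,5)/6 = 252/6.

Final answer: C_{5} = 42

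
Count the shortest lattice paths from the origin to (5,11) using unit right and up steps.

Each path has 5 right steps and 11 up steps in some order (16 steps total).
Choose which 11 of the 16 steps are up: C(16,11).

Final answer: C(16,11) = 4368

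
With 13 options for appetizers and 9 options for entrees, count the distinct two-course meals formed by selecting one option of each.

By the multiplication principle: 13 x 9.

Final answer: 117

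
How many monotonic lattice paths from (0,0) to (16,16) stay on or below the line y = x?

Total monotonic paths to (16,16): C(32,16) = 601080390.
By the reflection principle, paths that go above the diagonal number C(32,17) = 565722720.
Valid Dyck paths: 601080390 - 565722720.
(Check: C(32,16) - C(32,17) = C(32,16)/17, the Catalan number C_{16}.)

Final answer: C_{16} = 35357670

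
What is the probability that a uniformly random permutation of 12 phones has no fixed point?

Derangements satisfy D(n) = (n-1)(D(n-1) + D(n-2)), starting from D(0)=1, D(1)=0.
Building up: D(2)=1, D(3)=2, D(4)=9, D(5)=44, D(6)=265, D(7)=1854, D(8)=14833, D(9)=133496, D(10)=1334961, D(11)=14684570, D(12)=176214841.
Total arrangements: 12! = 479001600.
Probability = D(12)/12! = 16019531/43545600.

Final answer: D(12)/12! = 176214841/479001600 = 0.367879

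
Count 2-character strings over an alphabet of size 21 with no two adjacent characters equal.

First character: 21 choices. Each subsequent: 20 choices (must differ from the previous one).
Total: 21 x 20^1.

Final answer: 21 x 20^{1} = 420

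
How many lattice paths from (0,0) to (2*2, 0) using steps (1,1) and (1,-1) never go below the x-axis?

Total monotonic paths to (2,2): C(4,2) = 6.
Reflecting each bad path at its first crossing gives a bijection with paths to (1,3): C(4,3) = 4.
Valid Dyck paths: 6 - 4.
(This is the Catalan number C_{2}.)

Final answer: C_{2} = 2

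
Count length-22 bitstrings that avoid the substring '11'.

A valid string ends in 0 (append to any length-(n-1) valid string) or in 01 (append to any length-(n-2) valid string), so a(n) = a(n-1) + a(n-2) with a(1)=2, a(2)=3.
Building up term by term: a(1)=2, a(2)=3, a(3)=5, a(4)=8, a(5)=13, a(6)=21, a(7)=34, a(8)=55, a(9)=89, a(10)=144, a(11)=233, a(12)=377, a(13)=610, a(14)=987, a(15)=1597, a(16)=2584, a(17)=4181, a(18)=6765, a(19)=10946, a(20)=17711, a(21)=28657, a(22)=46368.

Final answer: 46368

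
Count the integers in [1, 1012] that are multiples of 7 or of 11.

Multiples of 7: 144. Multiples of 11: 92. Of both (lcm=77): 13.
By inclusion-exclusion: 144 + 92 - 13.

Final answer: 223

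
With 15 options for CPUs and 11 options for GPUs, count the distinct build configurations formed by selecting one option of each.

By the multiplication principle: 15 x 11.

Final answer: 165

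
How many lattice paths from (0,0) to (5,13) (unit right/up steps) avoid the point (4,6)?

Total paths to (5,13): C(18,13) = 8568.
Paths through (4,6): C(10,6) x C(8,7) = 1680.
Avoiding (4,6): 8568 - 1680.

Final answer: 6888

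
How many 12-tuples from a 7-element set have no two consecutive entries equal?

Let g(n) count such strings. g(1) = 7, and each valid string of length n-1 extends in 6 ways (any symbol but the last), so g(n) = 6 g(n-1).
Total: g(12) = 7 x 6^11.

Final answer: 7 x 6^{11} = 2539579392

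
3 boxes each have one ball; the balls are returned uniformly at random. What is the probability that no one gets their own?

Use the recurrence D(n) = (n-1)(D(n-1) + D(n-2)) with D(0)=1, D(1)=0.
Building up: D(2)=1, D(3)=2.
Total arrangements: 3! = 6.
Probability = D(3)/3! = 1/3.

Final answer: D(3)/3! = 2/6 = 0.333333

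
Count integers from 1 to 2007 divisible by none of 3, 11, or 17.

|div by 3|=669, |div by 11|=182, |div by 17|=118.
|div by 3&11|=60, |div by 3&17|=39, |div by 11&17|=10, |div by all|=3.
By inclusion-exclusion, divisible by at least one: 669+182+118-60-39-10+3 = 863.
Not divisible by any: 2007 - 863.

Final answer: 1144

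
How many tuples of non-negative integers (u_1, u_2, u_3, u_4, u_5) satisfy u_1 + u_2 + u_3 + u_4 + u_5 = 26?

Stars and bars with 26 stars and 4 bars:
C(26+5-1, 5-1) = C(30,4).

Final answer: C(30,4) = 27405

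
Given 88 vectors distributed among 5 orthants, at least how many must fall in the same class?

By pigeonhole with 88 objects and 5 categories: ceiling(88/5).

Final answer: 18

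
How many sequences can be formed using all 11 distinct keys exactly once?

The number of ways to arrange 11 distinct objects is 11!.

Final answer: 11! = 39916800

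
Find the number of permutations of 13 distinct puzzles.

The number of ways to arrange 13 distinct objects is 13!.

Final answer: 13! = 6227020800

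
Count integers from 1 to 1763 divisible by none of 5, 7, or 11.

|div by 5|=352, |div by 7|=251, |div by 11|=160.
|div by 5&7|=50, |div by 5&11|=32, |div by 7&11|=22, |div by all|=4.
By inclusion-exclusion, divisible by at least one: 352+251+160-50-32-22+4 = 663.
Not divisible by any: 1763 - 663.

Final answer: 1100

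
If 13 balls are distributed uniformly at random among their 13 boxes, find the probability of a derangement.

Use the recurrence D(n) = (n-1)(D(n-1) + D(n-2)) with D(0)=1, D(1)=0.
Building up: D(2)=1, D(3)=2, D(4)=9, D(5)=44, D(6)=265, D(7)=1854, D(8)=14833, D(9)=133496, D(10)=1334961, D(11)=14684570, D(12)=176214841, D(13)=2290792932.
Total arrangements: 13! = 6227020800.
Probability = D(13)/13! = 63633137/172972800.

Final answer: D(13)/13! = 2290792932/6227020800 = 0.367879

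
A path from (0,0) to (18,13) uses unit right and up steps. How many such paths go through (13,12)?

Paths (0,0)->(13,12): C(25,12) = 5200300.
Paths (13,12)->(18,13): C(6,1) = 6.
By multiplication principle: 5200300 x 6.

Final answer: 31201800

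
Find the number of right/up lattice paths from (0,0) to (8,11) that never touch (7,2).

Total paths to (8,11): C(19,11) = 75582.
Paths through (7,2): C(9,2) x C(10,9) = 360.
Avoiding (7,2): 75582 - 360.

Final answer: 75222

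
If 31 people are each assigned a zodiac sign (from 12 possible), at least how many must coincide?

There are 12 possible values for zodiac sign. With 31 people and 12 categories, by pigeonhole: ceiling(31/12).

Final answer: 3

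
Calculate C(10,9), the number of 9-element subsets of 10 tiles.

C(10,9) = 10!/(9! x 1!).

Final answer: \binom{10}{9} = 10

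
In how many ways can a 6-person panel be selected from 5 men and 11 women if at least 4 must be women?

Sum over valid woman counts:
C(11,4)C(5,2) = 3300
C(11,5)C(5,1) = 2310
C(11,6)C(5,0) = 462
Total: 3300 + 2310 + 462.

Final answer: 6072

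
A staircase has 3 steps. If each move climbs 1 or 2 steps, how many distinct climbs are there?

Let f(n) count the ways. The last step is size 1 or 2, so f(n) = f(n-1) + f(n-2) with f(1)=1, f(2)=2.
Building up term by term: f(1)=1, f(2)=2, f(3)=3.

Final answer: 3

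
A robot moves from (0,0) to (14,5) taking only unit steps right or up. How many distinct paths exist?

Each path has 14 right steps and 5 up steps in some order (19 steps total).
Choose which 5 of the 19 steps are up: C(19,5).

Final answer: C(19,5) = 11628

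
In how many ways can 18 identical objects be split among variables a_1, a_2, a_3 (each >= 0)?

Stars and bars with 18 stars and 2 bars:
C(18+3-1, 3-1) = C(20,2).

Final answer: C(20,2) = 190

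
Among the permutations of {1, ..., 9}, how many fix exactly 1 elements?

Choose which 1 elements are fixed: C(9,1) = 9.
Derange the remaining 8 using D(j) = (j-1)(D(j-1) + D(j-2)), D(0)=1, D(1)=0: D(2)=1, D(3)=2, D(4)=9, D(5)=44, D(6)=265, D(7)=1854, D(8)=14833.
Total: 9 x 14833.

Final answer: C(9,1) D(8) = 133497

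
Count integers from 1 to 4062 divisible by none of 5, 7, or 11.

|div by 5|=812, |div by 7|=580, |div by 11|=369.
|div by 5&7|=116, |div by 5&11|=73, |div by 7&11|=52, |div by all|=10.
By inclusion-exclusion, divisible by at least one: 812+580+369-116-73-52+10 = 1530.
Not divisible by any: 4062 - 1530.

Final answer: 2532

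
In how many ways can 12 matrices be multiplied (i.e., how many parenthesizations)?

This is a standard Catalan-number count: the answer is C_n. Here n = 12 - 1 = 11.
C_n = C(2n,n) - C(2n,n+1), so C_{11} = C(22,11) - C(22,12) = 705432 - 646646.

Final answer: C_{11} = 58786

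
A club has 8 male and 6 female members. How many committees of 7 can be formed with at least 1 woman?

Sum over valid woman counts:
C(6,1)C(8,6) = 168
C(6,2)C(8,5) = 840
C(6,3)C(8,4) = 1400
C(6,4)C(8,3) = 840
C(6,5)C(8,2) = 168
C(6,6)C(8,1) = 8
Total: 168 + 840 + 1400 + 840 + 168 + 8.

Final answer: 3424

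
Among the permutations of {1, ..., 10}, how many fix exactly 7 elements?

Choose which 7 elements are fixed: C(10,7) = 120.
Derange the remaining 3 using D(j) = (j-1)(D(j-1) + D(j-2)), D(0)=1, D(1)=0: D(2)=1, D(3)=2.
Total: 120 x 2.

Final answer: C(10,7) D(3) = 240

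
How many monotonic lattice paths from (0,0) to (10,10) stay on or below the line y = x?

Total monotonic paths to (10,10): C(20,10) = 184756.
By the reflection principle, paths that go above the diagonal number C(20,11) = 167960.
Valid Dyck paths: 184756 - 167960.
(These counts are the Catalan numbers.)

Final answer: C_{10} = 16796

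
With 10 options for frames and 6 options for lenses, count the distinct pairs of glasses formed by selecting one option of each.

By the multiplication principle: 10 x 6.

Final answer: 60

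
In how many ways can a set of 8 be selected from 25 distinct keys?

C(25,8) = 25!/(8! x 17!).

Final answer: \binom{25}{8} = 1081575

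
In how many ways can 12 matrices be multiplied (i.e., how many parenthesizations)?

The structures are counted by the Catalan number C_n. Here n = 12 - 1 = 11.
Using C_0 = 1 and C_(k+1) = C_k x 2(2k+1)/(k+2), build up term by term: C_1=1, C_2=2, C_3=5, C_4=14, C_5=42, C_6=132, C_7=429, C_8=1430, C_9=4862, C_10=16796, C_11=58786.

Final answer: C_{11} = 58786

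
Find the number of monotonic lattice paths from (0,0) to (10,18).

Each path has 10 right steps and 18 up steps in some order (28 steps total).
Choose which 18 of the 28 steps are up: C(28,18).

Final answer: C(28,18) = 13123110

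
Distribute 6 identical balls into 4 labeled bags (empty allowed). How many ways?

Stars and bars: C(n+k-1, k-1) = C(9,3).

Final answer: C(9,3) = 84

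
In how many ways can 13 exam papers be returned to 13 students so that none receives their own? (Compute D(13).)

Use the recurrence D(n) = (n-1)(D(n-1) + D(n-2)) with D(0)=1, D(1)=0.
D(2) = 1 x (0 + 1) = 1
D(3) = 2 x (1 + 0) = 2
D(4) = 3 x (2 + 1) = 9
D(5) = 4 x (9 + 2) = 44
D(6) = 5 x (44 + 9) = 265
D(7) = 6 x (265 + 44) = 1854
D(8) = 7 x (1854 + 265) = 14833
D(9) = 8 x (14833 + 1854) = 133496
D(10) = 9 x (133496 + 14833) = 1334961
D(11) = 10 x (1334961 + 133496) = 14684570
D(12) = 11 x (14684570 + 1334961) = 176214841
D(13) = 12 x (D(12) + D(11)) = 12 x (176214841 + 14684570)

Final answer: D(13) = 2290792932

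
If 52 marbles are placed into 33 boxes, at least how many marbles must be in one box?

By the pigeonhole principle: ceiling(52/33).

Final answer: 2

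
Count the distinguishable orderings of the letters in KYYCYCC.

Letters (C:3, K:1, Y:3). Total letters: 7.
Permutations = 7!/(3! x 3!).

Final answer: 140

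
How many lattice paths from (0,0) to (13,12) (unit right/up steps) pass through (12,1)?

Paths (0,0)->(12,1): C(13,1) = 13.
Paths (12,1)->(13,12): C(12,11) = 12.
By multiplication principle: 13 x 12.

Final answer: 156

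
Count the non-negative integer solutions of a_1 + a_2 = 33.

Stars and bars with 33 stars and 1 bars:
C(33+2-1, 2-1) = C(34,1).

Final answer: C(34,1) = 34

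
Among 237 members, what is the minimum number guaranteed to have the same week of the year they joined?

There are 52 possible values for week of the year they joined. With 237 members and 52 categories, by pigeonhole: ceiling(237/52).

Final answer: 5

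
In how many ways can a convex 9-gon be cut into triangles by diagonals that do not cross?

This is a standard Catalan-number count: the answer is C_n. Here n = 9 - 2 = 7.
Using C_0 = 1 and C_(k+1) = C_k x 2(2k+1)/(k+2), build up term by term: C_1=1, C_2=2, C_3=5, C_4=14, C_5=42, C_6=132, C_7=429.

Final answer: C_{7} = 429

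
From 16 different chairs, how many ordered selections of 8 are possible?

P(16,8) = 16!/(16-8)! = 16!/8!.

Final answer: P(16,8) = 518918400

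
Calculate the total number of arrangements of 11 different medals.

The number of ways to arrange 11 distinct objects is 11!.

Final answer: 11! = 39916800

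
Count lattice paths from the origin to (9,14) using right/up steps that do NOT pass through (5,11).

Total paths to (9,14): C(23,14) = 817190.
Paths through (5,11): C(16,11) x C(7,3) = 152880.
Avoiding (5,11): 817190 - 152880.

Final answer: 664310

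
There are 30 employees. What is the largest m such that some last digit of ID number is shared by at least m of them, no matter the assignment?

There are 10 possible values for last digit of ID number. With 30 employees and 10 categories, by pigeonhole: ceiling(30/10).

Final answer: 3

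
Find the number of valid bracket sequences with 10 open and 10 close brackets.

The structures are counted by the Catalan number C_n. Here n = 10 (pairs).
C_n = C(2n,n) - C(2n,n+1), so C_{10} = C(20,10) - C(20,11) = 184756 - 167960.

Final answer: C_{10} = 16796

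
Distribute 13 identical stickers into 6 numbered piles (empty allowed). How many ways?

Stars and bars: C(n+k-1, k-1) = C(18,5).

Final answer: C(18,5) = 8568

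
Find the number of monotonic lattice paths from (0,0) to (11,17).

Each path has 11 right steps and 17 up steps in some order (28 steps total).
Choose which 17 of the 28 steps are up: C(28,17).

Final answer: C(28,17) = 21474180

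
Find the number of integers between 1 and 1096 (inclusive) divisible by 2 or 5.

Multiples of 2: 548. Multiples of 5: 219. Of both (lcm=10): 109.
By inclusion-exclusion: 548 + 219 - 109.

Final answer: 658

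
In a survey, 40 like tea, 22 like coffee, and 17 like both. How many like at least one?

|A union B| = |A| + |B| - |A intersect B| = 40 + 22 - 17.

Final answer: 45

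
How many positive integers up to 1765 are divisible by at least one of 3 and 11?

Multiples of 3: 588. Multiples of 11: 160. Of both (lcm=33): 53.
By inclusion-exclusion: 588 + 160 - 53.

Final answer: 695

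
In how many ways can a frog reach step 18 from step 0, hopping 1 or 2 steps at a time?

Let f(n) count the ways. The last step is size 1 or 2, so f(n) = f(n-1) + f(n-2) with f(1)=1, f(2)=2.
Iterating the recurrence: f(1)=1, f(2)=2, f(3)=3, f(4)=5, f(5)=8, f(6)=13, f(7)=21, f(8)=34, f(9)=55, f(10)=89, f(11)=144, f(12)=233, f(13)=377, f(14)=610, f(15)=987, f(16)=1597, f(17)=2584, f(18)=4181.

Final answer: 4181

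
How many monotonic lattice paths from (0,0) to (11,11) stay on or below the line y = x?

Total monotonic paths to (11,11): C(22,11) = 705432.
A path is bad iff it touches y = x + 1; reflecting its initial segment maps bad paths bijectively onto all paths to (10,12), of which there are C(22,12) = 646646.
Valid Dyck paths: 705432 - 646646.
(Check: C(22,11) - C(22,12) = C(22,11)/12, the Catalan number C_{11}.)

Final answer: C_{11} = 58786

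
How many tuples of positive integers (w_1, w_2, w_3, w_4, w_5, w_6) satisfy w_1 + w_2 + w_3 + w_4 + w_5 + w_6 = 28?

Substitute w'_i = w_i - 1 (so w'_i >= 0). Then sum w'_i = 28 - 6 = 22.
Stars and bars: C(22+6-1, 6-1) = C(27,5).

Final answer: C(27,5) = 80730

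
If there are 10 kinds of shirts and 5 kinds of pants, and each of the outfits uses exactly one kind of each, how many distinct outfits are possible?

By the multiplication principle: 10 x 5.

Final answer: 50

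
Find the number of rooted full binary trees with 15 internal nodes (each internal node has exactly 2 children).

This is a standard Catalan-number count: the answer is C_n. Here n = 15.
C_n = C(2n,n) - C(2n,n+1), so C_{15} = C(30,15) - C(30,16) = 155117520 - 145422675.

Final answer: C_{15} = 9694845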